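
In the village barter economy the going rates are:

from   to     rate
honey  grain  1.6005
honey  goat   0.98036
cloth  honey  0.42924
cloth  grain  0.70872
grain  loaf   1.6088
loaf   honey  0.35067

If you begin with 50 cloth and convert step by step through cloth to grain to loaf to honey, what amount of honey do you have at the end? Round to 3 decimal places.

19.991

50 cloth × 0.70872 = 35.436 grain
35.436 grain × 1.6088 = 57.0094368 loaf
57.0094368 loaf × 0.35067 = 19.991499202656 honey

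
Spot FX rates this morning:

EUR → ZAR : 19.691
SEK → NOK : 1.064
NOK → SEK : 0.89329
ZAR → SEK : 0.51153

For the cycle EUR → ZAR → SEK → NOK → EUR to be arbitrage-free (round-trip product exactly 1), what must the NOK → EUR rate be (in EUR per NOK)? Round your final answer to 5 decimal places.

Known legs of the cycle: 19.691 × 0.51153 × 1.064 = 10.71717961272
For no arbitrage the full-cycle product must be 1, so the missing rate is 1 / 10.71717961272 ≈ 0.0933081.

0.09331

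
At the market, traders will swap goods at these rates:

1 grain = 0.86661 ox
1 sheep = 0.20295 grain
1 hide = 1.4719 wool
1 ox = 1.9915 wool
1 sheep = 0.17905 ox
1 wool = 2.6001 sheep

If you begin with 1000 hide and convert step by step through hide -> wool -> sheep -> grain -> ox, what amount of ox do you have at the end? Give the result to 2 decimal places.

1000 hide × 1.4719 = 1471.9 wool
1471.9 wool × 2.6001 = 3827.08719 sheep
3827.08719 sheep × 0.20295 = 776.7073452105 grain
776.7073452105 grain × 0.86661 = 673.102352432871405 ox

673.10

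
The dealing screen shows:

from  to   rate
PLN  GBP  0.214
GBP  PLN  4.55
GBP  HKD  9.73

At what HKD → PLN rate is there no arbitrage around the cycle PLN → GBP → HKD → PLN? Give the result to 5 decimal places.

0.48026

Known legs of the cycle: 0.214 × 9.73 = 2.08222
For no arbitrage the full-cycle product must be 1, so the missing rate is 1 / 2.08222 ≈ 0.4802566.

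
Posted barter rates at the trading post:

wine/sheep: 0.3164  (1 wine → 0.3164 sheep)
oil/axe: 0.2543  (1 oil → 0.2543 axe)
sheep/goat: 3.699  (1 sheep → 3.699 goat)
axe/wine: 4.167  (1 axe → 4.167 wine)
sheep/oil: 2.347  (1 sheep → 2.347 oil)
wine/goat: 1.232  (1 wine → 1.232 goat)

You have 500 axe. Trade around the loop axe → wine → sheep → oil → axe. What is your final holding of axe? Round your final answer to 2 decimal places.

393.45

500 axe × 4.167 = 2083.5 wine
2083.5 wine × 0.3164 = 659.2194 sheep
659.2194 sheep × 2.347 = 1547.1879318 oil
1547.1879318 oil × 0.2543 = 393.44989105674 axe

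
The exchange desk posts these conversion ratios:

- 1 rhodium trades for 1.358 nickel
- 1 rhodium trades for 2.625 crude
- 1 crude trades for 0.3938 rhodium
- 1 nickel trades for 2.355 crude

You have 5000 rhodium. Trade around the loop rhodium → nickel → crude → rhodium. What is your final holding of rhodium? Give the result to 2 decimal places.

5000 rhodium × 1.358 = 6790 nickel
6790 nickel × 2.355 = 15990.45 crude
15990.45 crude × 0.3938 = 6297.03921 rhodium

6297.04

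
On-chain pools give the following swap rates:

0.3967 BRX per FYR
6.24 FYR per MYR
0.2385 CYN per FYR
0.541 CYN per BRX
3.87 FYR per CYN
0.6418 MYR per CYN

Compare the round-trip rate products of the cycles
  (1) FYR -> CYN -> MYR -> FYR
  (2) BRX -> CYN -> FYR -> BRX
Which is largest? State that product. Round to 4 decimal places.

0.9552

(1) 0.2385 × 0.6418 × 6.24 = 0.95515
(2) 0.541 × 3.87 × 0.3967 = 0.83056
Highest is cycle (1) at 0.9552 (≤1, no arbitrage).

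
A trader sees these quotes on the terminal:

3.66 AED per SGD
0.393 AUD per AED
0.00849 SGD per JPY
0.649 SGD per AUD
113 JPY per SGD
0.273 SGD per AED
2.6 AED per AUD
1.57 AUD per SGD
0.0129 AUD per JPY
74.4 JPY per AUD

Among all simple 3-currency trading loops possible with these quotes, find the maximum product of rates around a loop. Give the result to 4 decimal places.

AED→SGD→AUD→AED: 0.273 × 1.57 × 2.6 = 1.11439
AUD→JPY→SGD→AUD: 74.4 × 0.00849 × 1.57 = 0.99170
AUD→SGD→JPY→AUD: 0.649 × 113 × 0.0129 = 0.94605
AED→AUD→SGD→AED: 0.393 × 0.649 × 3.66 = 0.93351
Maximum is AED→SGD→AUD→AED at 1.1144; arbitrage exists.

1.1144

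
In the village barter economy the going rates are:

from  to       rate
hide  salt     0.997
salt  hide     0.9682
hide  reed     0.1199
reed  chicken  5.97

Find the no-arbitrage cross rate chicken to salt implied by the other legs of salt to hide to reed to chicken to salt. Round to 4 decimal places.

1.4429

Known legs of the cycle: 0.9682 × 0.1199 × 5.97 = 0.6930404646
For no arbitrage the full-cycle product must be 1, so the missing rate is 1 / 0.6930404646 ≈ 1.442917.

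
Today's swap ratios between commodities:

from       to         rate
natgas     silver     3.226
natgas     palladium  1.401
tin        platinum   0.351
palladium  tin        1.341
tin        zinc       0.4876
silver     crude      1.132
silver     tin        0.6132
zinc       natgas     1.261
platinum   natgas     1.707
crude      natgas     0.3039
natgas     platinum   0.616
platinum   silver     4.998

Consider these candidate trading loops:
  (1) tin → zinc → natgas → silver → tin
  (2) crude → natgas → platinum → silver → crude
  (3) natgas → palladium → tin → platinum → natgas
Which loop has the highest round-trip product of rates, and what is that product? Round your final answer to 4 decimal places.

(1) 0.4876 × 1.261 × 3.226 × 0.6132 = 1.21631
(2) 0.3039 × 0.616 × 4.998 × 1.132 = 1.05914
(3) 1.401 × 1.341 × 0.351 × 1.707 = 1.12566
Highest is cycle (1) at 1.2163 (>1, arbitrage).

1.2163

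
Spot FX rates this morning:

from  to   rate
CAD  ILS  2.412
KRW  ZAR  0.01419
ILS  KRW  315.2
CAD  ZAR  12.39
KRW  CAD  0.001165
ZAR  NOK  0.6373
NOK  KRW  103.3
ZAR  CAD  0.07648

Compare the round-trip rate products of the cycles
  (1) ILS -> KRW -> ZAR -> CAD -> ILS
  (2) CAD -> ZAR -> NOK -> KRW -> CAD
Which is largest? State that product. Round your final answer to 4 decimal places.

(1) 315.2 × 0.01419 × 0.07648 × 2.412 = 0.82508
(2) 12.39 × 0.6373 × 103.3 × 0.001165 = 0.95026
Highest is cycle (2) at 0.9503 (≤1, no arbitrage).

0.9503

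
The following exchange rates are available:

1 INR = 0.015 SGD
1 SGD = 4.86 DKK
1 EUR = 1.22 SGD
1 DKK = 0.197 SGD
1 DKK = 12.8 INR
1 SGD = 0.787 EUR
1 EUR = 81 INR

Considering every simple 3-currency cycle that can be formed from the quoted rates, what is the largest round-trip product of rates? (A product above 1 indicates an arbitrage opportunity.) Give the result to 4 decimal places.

EUR→INR→SGD→EUR: 81 × 0.015 × 0.787 = 0.95621
SGD→DKK→INR→SGD: 4.86 × 12.8 × 0.015 = 0.93312
Maximum is EUR→INR→SGD→EUR at 0.9562; no arbitrage — every cycle loses value.

0.9562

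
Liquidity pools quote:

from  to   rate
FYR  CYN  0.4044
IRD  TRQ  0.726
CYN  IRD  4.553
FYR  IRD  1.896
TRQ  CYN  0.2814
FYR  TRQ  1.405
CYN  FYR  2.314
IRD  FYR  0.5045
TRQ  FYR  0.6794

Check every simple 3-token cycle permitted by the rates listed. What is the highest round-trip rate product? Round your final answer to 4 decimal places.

0.9352

TRQ→FYR→IRD→TRQ: 0.6794 × 1.896 × 0.726 = 0.93519
TRQ→CYN→IRD→TRQ: 0.2814 × 4.553 × 0.726 = 0.93016
FYR→CYN→IRD→FYR: 0.4044 × 4.553 × 0.5045 = 0.92890
TRQ→CYN→FYR→TRQ: 0.2814 × 2.314 × 1.405 = 0.91488
Maximum is TRQ→FYR→IRD→TRQ at 0.9352; no arbitrage — every cycle loses value.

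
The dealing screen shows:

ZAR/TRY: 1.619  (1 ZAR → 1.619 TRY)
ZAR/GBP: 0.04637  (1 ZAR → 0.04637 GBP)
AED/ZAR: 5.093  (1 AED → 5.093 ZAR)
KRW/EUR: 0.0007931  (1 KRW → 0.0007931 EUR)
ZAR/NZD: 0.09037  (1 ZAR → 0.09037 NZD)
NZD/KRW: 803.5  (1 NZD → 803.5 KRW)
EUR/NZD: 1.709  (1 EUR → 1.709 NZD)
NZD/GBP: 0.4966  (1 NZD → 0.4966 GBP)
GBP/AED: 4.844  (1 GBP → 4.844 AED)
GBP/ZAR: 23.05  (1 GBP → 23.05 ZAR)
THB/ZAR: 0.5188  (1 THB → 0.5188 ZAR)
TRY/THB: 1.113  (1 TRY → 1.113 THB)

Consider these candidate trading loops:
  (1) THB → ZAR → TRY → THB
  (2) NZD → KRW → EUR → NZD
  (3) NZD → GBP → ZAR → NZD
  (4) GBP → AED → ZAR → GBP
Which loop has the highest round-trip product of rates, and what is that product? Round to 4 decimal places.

1.1440

(1) 0.5188 × 1.619 × 1.113 = 0.93485
(2) 803.5 × 0.0007931 × 1.709 = 1.08907
(3) 0.4966 × 23.05 × 0.09037 = 1.03443
(4) 4.844 × 5.093 × 0.04637 = 1.14397
Highest is cycle (4) at 1.1440 (>1, arbitrage).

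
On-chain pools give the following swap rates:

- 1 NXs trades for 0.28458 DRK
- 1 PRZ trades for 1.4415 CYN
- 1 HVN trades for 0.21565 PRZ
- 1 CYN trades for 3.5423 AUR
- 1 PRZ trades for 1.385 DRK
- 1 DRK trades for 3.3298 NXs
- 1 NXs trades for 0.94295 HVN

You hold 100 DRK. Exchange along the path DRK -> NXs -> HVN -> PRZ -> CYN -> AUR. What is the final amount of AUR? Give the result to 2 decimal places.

100 DRK × 3.3298 = 332.98 NXs
332.98 NXs × 0.94295 = 313.983491 HVN
313.983491 HVN × 0.21565 = 67.71053983415 PRZ
67.71053983415 PRZ × 1.4415 = 97.604743170927225 CYN
97.604743170927225 CYN × 3.5423 = 345.7452817343755091175 AUR

345.75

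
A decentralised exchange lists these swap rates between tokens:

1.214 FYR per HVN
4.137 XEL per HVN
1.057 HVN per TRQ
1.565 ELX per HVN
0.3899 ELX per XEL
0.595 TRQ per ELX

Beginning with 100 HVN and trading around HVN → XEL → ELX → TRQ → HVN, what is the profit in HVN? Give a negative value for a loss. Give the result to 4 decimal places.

1.4450

100 HVN × 4.137 = 413.7 XEL
413.7 XEL × 0.3899 = 161.30163 ELX
161.30163 ELX × 0.595 = 95.97446985 TRQ
95.97446985 TRQ × 1.057 = 101.44501463145 HVN
Net change: 101.44501463145 − 100 = 1.44501463145 HVN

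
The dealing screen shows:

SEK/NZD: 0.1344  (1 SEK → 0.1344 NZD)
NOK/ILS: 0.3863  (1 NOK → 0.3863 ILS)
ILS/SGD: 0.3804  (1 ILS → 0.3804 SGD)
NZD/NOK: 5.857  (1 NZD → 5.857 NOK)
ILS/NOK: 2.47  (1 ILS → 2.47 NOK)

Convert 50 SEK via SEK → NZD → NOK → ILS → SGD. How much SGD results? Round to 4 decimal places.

5.7838

50 SEK × 0.1344 = 6.72 NZD
6.72 NZD × 5.857 = 39.35904 NOK
39.35904 NOK × 0.3863 = 15.204397152 ILS
15.204397152 ILS × 0.3804 = 5.7837526766208 SGD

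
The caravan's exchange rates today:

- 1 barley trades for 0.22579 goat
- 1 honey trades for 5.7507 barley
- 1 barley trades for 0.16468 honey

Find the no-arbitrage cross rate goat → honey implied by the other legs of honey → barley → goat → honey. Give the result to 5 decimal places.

0.77015

Known legs of the cycle: 5.7507 × 0.22579 = 1.298450553
For no arbitrage the full-cycle product must be 1, so the missing rate is 1 / 1.298450553 ≈ 0.7701487.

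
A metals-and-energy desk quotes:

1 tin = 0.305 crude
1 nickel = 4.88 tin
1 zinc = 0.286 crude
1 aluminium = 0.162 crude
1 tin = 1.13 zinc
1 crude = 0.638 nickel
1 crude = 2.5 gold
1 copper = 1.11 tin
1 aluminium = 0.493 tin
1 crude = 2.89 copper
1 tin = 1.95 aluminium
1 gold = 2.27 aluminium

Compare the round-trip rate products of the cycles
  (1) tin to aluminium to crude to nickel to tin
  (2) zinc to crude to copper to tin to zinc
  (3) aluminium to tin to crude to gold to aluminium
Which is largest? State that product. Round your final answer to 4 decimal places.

(1) 1.95 × 0.162 × 0.638 × 4.88 = 0.98354
(2) 0.286 × 2.89 × 1.11 × 1.13 = 1.03673
(3) 0.493 × 0.305 × 2.5 × 2.27 = 0.85332
Highest is cycle (2) at 1.0367 (>1, arbitrage).

1.0367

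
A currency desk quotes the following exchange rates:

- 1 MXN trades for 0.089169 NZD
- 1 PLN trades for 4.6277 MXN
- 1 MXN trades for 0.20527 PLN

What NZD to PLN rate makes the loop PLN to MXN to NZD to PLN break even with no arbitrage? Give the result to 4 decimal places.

Known legs of the cycle: 4.6277 × 0.089169 = 0.4126473813
For no arbitrage the full-cycle product must be 1, so the missing rate is 1 / 0.4126473813 ≈ 2.423377.

2.4234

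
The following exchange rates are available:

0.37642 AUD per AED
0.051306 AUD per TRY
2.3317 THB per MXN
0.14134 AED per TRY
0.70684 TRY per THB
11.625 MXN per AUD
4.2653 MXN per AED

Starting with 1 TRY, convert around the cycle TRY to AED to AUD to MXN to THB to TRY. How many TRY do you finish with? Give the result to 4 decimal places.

1.0194

1 TRY × 0.14134 = 0.14134 AED
0.14134 AED × 0.37642 = 0.0532032028 AUD
0.0532032028 AUD × 11.625 = 0.61848723255 MXN
0.61848723255 MXN × 2.3317 = 1.442126680136835 THB
1.442126680136835 THB × 0.70684 = 1.0193528225879204514 TRY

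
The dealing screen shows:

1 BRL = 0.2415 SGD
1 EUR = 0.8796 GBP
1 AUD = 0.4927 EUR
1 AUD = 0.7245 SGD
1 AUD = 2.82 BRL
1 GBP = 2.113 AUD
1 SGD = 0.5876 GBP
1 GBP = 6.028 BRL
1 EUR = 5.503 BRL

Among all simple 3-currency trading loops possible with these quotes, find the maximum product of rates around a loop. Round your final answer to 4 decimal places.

GBP→AUD→EUR→GBP: 2.113 × 0.4927 × 0.8796 = 0.91573
GBP→AUD→SGD→GBP: 2.113 × 0.7245 × 0.5876 = 0.89954
GBP→BRL→SGD→GBP: 6.028 × 0.2415 × 0.5876 = 0.85541
Maximum is GBP→AUD→EUR→GBP at 0.9157; no arbitrage — every cycle loses value.

0.9157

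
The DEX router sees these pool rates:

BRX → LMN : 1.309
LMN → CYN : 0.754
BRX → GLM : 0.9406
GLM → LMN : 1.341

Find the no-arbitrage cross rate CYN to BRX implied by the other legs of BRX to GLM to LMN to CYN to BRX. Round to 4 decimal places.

1.0515

Known legs of the cycle: 0.9406 × 1.341 × 0.754 = 0.9510538284
For no arbitrage the full-cycle product must be 1, so the missing rate is 1 / 0.9510538284 ≈ 1.051465.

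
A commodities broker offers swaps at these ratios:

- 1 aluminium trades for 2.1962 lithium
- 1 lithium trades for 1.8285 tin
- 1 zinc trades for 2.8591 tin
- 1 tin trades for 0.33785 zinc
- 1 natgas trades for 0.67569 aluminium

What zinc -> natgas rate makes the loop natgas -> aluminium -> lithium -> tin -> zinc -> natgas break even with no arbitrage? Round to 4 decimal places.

1.0908

Known legs of the cycle: 0.67569 × 2.1962 × 1.8285 × 0.33785 = 0.91672329347654805
For no arbitrage the full-cycle product must be 1, so the missing rate is 1 / 0.91672329347654805 ≈ 1.090842.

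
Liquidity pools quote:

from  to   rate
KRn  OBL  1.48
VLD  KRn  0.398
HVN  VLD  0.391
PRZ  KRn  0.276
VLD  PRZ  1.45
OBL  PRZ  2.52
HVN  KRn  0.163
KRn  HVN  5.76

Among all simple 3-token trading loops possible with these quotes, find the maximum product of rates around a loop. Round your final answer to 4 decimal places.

KRn→OBL→PRZ→KRn: 1.48 × 2.52 × 0.276 = 1.02937
VLD→KRn→HVN→VLD: 0.398 × 5.76 × 0.391 = 0.89636
Maximum is KRn→OBL→PRZ→KRn at 1.0294; arbitrage exists.

1.0294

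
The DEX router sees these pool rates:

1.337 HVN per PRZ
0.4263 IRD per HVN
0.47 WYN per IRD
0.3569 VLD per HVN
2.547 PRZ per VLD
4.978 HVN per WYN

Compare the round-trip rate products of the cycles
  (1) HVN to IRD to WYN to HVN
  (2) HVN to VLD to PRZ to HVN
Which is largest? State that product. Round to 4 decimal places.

(1) 0.4263 × 0.47 × 4.978 = 0.99740
(2) 0.3569 × 2.547 × 1.337 = 1.21537
Highest is cycle (2) at 1.2154 (>1, arbitrage).

1.2154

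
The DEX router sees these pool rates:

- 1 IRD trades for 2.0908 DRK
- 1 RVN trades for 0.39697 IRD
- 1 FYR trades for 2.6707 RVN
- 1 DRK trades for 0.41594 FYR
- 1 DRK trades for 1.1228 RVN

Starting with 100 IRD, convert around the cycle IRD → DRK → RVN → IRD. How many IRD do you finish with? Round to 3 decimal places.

93.191

100 IRD × 2.0908 = 209.08 DRK
209.08 DRK × 1.1228 = 234.755024 RVN
234.755024 RVN × 0.39697 = 93.19070187728 IRD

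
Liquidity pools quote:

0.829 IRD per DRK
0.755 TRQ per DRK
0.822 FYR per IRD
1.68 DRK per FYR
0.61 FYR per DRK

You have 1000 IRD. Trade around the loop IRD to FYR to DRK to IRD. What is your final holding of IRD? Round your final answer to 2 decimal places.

1144.82

1000 IRD × 0.822 = 822 FYR
822 FYR × 1.68 = 1380.96 DRK
1380.96 DRK × 0.829 = 1144.81584 IRD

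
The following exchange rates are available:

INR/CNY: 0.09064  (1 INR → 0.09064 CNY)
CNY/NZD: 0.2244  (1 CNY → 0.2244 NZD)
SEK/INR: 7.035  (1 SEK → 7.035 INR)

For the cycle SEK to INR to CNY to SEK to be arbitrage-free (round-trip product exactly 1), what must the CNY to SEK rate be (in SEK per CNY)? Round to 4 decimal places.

1.5683

Known legs of the cycle: 7.035 × 0.09064 = 0.6376524
For no arbitrage the full-cycle product must be 1, so the missing rate is 1 / 0.6376524 ≈ 1.568253.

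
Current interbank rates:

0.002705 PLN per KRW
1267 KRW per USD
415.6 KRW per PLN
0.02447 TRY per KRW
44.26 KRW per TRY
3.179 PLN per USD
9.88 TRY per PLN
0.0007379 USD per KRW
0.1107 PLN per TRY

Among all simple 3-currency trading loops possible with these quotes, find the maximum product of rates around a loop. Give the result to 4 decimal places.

1.1829

PLN→TRY→KRW→PLN: 9.88 × 44.26 × 0.002705 = 1.18287
PLN→KRW→TRY→PLN: 415.6 × 0.02447 × 0.1107 = 1.12579
PLN→KRW→USD→PLN: 415.6 × 0.0007379 × 3.179 = 0.97491
Maximum is PLN→TRY→KRW→PLN at 1.1829; arbitrage exists.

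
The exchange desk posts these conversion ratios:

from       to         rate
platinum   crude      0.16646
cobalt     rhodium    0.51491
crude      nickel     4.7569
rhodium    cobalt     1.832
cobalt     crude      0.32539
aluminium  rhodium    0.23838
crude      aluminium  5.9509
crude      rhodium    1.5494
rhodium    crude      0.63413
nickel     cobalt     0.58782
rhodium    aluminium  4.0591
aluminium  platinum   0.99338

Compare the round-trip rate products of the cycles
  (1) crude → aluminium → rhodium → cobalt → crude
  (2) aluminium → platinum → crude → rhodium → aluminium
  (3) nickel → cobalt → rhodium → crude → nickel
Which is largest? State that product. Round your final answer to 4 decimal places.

1.0400

(1) 5.9509 × 0.23838 × 1.832 × 0.32539 = 0.84563
(2) 0.99338 × 0.16646 × 1.5494 × 4.0591 = 1.03996
(3) 0.58782 × 0.51491 × 0.63413 × 4.7569 = 0.91302
Highest is cycle (2) at 1.0400 (>1, arbitrage).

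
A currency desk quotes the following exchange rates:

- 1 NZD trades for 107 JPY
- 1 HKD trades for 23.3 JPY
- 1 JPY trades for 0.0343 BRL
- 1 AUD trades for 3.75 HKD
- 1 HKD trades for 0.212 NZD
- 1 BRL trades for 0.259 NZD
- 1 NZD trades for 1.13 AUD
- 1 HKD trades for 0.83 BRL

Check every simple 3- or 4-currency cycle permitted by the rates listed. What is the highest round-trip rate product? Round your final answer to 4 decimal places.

0.9506

NZD→JPY→BRL→NZD: 107 × 0.0343 × 0.259 = 0.95056
AUD→HKD→BRL→NZD→AUD: 3.75 × 0.83 × 0.259 × 1.13 = 0.91094
AUD→HKD→NZD→AUD: 3.75 × 0.212 × 1.13 = 0.89835
Maximum is NZD→JPY→BRL→NZD at 0.9506; no arbitrage — every cycle loses value.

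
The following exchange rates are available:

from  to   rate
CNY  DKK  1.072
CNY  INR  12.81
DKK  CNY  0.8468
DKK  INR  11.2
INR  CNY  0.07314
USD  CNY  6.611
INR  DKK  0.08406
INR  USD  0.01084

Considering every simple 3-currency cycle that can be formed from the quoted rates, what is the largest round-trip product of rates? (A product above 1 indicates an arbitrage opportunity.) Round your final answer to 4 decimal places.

INR→USD→CNY→INR: 0.01084 × 6.611 × 12.81 = 0.91801
INR→DKK→CNY→INR: 0.08406 × 0.8468 × 12.81 = 0.91184
INR→CNY→DKK→INR: 0.07314 × 1.072 × 11.2 = 0.87815
Maximum is INR→USD→CNY→INR at 0.9180; no arbitrage — every cycle loses value.

0.9180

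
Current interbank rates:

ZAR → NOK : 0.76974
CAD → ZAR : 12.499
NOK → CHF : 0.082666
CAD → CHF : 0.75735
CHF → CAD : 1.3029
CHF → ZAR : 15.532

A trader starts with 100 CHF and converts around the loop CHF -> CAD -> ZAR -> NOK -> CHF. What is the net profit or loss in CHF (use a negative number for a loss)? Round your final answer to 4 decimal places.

100 CHF × 1.3029 = 130.29 CAD
130.29 CAD × 12.499 = 1628.49471 ZAR
1628.49471 ZAR × 0.76974 = 1253.5175180754 NOK
1253.5175180754 NOK × 0.082666 = 103.6232791492210164 CHF
Net change: 103.6232791492210164 − 100 = 3.6232791492210164 CHF

3.6233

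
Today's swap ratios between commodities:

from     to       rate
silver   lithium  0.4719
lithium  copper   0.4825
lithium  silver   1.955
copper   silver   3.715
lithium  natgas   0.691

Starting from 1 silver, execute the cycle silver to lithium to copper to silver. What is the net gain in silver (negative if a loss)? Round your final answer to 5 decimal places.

-0.15413

1 silver × 0.4719 = 0.4719 lithium
0.4719 lithium × 0.4825 = 0.22769175 copper
0.22769175 copper × 3.715 = 0.84587485125 silver
Net change: 0.84587485125 − 1 = -0.15412514875 silver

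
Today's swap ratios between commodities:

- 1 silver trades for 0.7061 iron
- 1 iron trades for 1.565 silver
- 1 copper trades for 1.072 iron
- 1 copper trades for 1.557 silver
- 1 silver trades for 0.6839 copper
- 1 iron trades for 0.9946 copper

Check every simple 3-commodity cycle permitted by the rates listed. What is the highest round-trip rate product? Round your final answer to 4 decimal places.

1.1474

silver→copper→iron→silver: 0.6839 × 1.072 × 1.565 = 1.14737
silver→iron→copper→silver: 0.7061 × 0.9946 × 1.557 = 1.09346
Maximum is silver→copper→iron→silver at 1.1474; arbitrage exists.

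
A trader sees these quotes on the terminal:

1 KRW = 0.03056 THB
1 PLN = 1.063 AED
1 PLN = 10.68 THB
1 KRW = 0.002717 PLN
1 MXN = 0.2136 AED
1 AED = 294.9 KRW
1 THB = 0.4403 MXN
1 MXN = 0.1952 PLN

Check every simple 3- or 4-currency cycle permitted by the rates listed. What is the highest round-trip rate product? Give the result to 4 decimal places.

0.9179

THB→MXN→PLN→THB: 0.4403 × 0.1952 × 10.68 = 0.91791
KRW→PLN→AED→KRW: 0.002717 × 1.063 × 294.9 = 0.85172
KRW→THB→MXN→AED→KRW: 0.03056 × 0.4403 × 0.2136 × 294.9 = 0.84757
Maximum is THB→MXN→PLN→THB at 0.9179; no arbitrage — every cycle loses value.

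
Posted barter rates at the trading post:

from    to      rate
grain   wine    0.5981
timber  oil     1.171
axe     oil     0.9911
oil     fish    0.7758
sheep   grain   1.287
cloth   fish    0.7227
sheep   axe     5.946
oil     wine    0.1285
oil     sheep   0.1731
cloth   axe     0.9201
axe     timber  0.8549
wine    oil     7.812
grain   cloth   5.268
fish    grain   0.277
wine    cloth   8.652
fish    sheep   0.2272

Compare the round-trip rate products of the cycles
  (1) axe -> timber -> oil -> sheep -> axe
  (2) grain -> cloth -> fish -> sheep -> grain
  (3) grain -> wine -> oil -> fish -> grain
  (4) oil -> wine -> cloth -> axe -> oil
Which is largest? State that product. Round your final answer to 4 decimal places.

(1) 0.8549 × 1.171 × 0.1731 × 5.946 = 1.03037
(2) 5.268 × 0.7227 × 0.2272 × 1.287 = 1.11324
(3) 0.5981 × 7.812 × 0.7758 × 0.277 = 1.00407
(4) 0.1285 × 8.652 × 0.9201 × 0.9911 = 1.01385
Highest is cycle (2) at 1.1132 (>1, arbitrage).

1.1132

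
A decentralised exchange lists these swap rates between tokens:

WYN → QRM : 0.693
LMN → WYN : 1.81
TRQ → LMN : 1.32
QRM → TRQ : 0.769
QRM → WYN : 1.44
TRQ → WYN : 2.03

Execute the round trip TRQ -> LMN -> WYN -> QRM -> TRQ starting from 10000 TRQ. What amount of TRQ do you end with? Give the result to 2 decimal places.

12732.45

10000 TRQ × 1.32 = 13200 LMN
13200 LMN × 1.81 = 23892 WYN
23892 WYN × 0.693 = 16557.156 QRM
16557.156 QRM × 0.769 = 12732.452964 TRQ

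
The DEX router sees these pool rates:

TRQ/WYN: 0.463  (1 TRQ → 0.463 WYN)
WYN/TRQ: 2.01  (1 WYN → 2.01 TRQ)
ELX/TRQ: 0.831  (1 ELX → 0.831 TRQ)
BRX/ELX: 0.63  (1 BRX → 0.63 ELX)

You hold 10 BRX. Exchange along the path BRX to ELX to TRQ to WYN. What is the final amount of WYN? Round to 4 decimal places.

2.4239

10 BRX × 0.63 = 6.3 ELX
6.3 ELX × 0.831 = 5.2353 TRQ
5.2353 TRQ × 0.463 = 2.4239439 WYN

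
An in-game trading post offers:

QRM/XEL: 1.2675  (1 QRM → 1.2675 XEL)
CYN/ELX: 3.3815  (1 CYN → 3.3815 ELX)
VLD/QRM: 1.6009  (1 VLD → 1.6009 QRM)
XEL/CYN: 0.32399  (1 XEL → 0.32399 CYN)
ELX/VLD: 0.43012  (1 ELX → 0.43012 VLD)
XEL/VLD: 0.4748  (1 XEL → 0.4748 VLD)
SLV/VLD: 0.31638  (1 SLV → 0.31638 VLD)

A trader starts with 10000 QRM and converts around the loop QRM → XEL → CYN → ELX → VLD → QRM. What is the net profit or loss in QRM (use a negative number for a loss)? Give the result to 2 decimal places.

10000 QRM × 1.2675 = 12675 XEL
12675 XEL × 0.32399 = 4106.57325 CYN
4106.57325 CYN × 3.3815 = 13886.377444875 ELX
13886.377444875 ELX × 0.43012 = 5972.808666589635 VLD
5972.808666589635 VLD × 1.6009 = 9561.8693943433466715 QRM
Net change: 9561.8693943433466715 − 10000 = -438.1306056566533285 QRM

-438.13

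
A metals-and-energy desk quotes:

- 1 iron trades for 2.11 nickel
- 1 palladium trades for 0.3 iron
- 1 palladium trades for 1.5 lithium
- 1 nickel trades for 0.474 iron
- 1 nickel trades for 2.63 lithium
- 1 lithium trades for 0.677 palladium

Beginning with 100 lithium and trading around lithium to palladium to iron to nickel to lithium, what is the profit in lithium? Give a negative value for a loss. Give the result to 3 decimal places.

12.706

100 lithium × 0.677 = 67.7 palladium
67.7 palladium × 0.3 = 20.31 iron
20.31 iron × 2.11 = 42.8541 nickel
42.8541 nickel × 2.63 = 112.706283 lithium
Net change: 112.706283 − 100 = 12.706283 lithium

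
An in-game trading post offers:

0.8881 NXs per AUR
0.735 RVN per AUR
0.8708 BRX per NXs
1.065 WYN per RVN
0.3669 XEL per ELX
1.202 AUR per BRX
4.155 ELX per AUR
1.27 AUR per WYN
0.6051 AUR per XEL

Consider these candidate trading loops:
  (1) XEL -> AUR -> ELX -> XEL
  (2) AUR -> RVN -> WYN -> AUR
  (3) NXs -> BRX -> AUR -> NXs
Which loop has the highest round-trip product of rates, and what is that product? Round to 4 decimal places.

(1) 0.6051 × 4.155 × 0.3669 = 0.92246
(2) 0.735 × 1.065 × 1.27 = 0.99412
(3) 0.8708 × 1.202 × 0.8881 = 0.92958
Highest is cycle (2) at 0.9941 (≤1, no arbitrage).

0.9941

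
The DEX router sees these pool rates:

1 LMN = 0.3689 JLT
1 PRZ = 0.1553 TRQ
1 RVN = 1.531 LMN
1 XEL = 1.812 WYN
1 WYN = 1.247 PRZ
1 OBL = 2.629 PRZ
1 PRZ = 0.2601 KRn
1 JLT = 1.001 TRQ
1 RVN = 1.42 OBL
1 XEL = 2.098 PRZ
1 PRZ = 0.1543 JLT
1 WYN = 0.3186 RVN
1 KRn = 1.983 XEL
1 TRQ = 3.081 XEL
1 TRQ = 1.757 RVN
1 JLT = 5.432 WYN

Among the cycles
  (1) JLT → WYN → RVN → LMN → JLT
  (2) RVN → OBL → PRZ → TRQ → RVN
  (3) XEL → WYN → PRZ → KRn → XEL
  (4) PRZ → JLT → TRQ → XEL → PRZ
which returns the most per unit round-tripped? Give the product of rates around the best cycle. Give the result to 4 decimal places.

(1) 5.432 × 0.3186 × 1.531 × 0.3689 = 0.97744
(2) 1.42 × 2.629 × 0.1553 × 1.757 = 1.01864
(3) 1.812 × 1.247 × 0.2601 × 1.983 = 1.16543
(4) 0.1543 × 1.001 × 3.081 × 2.098 = 0.99838
Highest is cycle (3) at 1.1654 (>1, arbitrage).

1.1654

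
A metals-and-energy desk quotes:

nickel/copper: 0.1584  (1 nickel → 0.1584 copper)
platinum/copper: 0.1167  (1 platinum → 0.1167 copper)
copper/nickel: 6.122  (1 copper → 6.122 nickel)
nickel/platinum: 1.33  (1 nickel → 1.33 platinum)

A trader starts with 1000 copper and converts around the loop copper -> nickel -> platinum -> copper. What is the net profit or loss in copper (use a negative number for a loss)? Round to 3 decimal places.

1000 copper × 6.122 = 6122 nickel
6122 nickel × 1.33 = 8142.26 platinum
8142.26 platinum × 0.1167 = 950.201742 copper
Net change: 950.201742 − 1000 = -49.798258 copper

-49.798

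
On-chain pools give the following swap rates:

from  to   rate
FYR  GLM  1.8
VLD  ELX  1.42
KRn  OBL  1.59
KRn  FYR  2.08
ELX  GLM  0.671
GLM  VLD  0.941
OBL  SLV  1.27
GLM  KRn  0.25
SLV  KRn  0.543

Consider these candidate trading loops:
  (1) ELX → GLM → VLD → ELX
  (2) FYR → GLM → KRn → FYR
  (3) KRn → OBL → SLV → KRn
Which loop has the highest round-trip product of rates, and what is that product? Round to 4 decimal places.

(1) 0.671 × 0.941 × 1.42 = 0.89660
(2) 1.8 × 0.25 × 2.08 = 0.93600
(3) 1.59 × 1.27 × 0.543 = 1.09648
Highest is cycle (3) at 1.0965 (>1, arbitrage).

1.0965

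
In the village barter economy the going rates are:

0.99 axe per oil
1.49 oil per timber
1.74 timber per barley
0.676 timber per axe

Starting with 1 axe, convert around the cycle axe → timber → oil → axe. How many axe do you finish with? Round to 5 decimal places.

1 axe × 0.676 = 0.676 timber
0.676 timber × 1.49 = 1.00724 oil
1.00724 oil × 0.99 = 0.9971676 axe

0.99717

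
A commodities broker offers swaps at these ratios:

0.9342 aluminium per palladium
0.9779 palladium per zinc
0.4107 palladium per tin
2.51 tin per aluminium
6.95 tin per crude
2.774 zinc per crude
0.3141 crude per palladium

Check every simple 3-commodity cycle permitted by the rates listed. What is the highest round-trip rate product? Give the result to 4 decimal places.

tin→palladium→aluminium→tin: 0.4107 × 0.9342 × 2.51 = 0.96303
crude→tin→palladium→crude: 6.95 × 0.4107 × 0.3141 = 0.89656
crude→zinc→palladium→crude: 2.774 × 0.9779 × 0.3141 = 0.85206
Maximum is tin→palladium→aluminium→tin at 0.9630; no arbitrage — every cycle loses value.

0.9630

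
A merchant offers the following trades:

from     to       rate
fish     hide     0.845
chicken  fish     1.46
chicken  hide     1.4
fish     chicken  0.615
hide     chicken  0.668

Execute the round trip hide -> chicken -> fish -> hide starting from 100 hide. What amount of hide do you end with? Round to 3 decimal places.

100 hide × 0.668 = 66.8 chicken
66.8 chicken × 1.46 = 97.528 fish
97.528 fish × 0.845 = 82.41116 hide

82.411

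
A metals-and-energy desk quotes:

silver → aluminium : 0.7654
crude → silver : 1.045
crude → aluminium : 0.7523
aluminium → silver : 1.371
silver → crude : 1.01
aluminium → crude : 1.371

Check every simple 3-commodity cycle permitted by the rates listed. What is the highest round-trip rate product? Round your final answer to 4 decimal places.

1.0966

crude→silver→aluminium→crude: 1.045 × 0.7654 × 1.371 = 1.09658
crude→aluminium→silver→crude: 0.7523 × 1.371 × 1.01 = 1.04172
Maximum is crude→silver→aluminium→crude at 1.0966; arbitrage exists.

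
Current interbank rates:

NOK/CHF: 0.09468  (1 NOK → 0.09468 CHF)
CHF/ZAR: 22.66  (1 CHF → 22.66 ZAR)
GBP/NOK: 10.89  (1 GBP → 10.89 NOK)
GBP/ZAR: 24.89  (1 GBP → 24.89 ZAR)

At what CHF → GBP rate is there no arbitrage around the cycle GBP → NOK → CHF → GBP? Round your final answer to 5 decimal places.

Known legs of the cycle: 10.89 × 0.09468 = 1.0310652
For no arbitrage the full-cycle product must be 1, so the missing rate is 1 / 1.0310652 ≈ 0.9698708.

0.96987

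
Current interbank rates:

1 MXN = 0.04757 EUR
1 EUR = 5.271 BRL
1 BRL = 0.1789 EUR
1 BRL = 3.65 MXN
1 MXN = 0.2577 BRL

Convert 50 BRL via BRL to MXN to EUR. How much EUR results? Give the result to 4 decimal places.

50 BRL × 3.65 = 182.5 MXN
182.5 MXN × 0.04757 = 8.681525 EUR

8.6815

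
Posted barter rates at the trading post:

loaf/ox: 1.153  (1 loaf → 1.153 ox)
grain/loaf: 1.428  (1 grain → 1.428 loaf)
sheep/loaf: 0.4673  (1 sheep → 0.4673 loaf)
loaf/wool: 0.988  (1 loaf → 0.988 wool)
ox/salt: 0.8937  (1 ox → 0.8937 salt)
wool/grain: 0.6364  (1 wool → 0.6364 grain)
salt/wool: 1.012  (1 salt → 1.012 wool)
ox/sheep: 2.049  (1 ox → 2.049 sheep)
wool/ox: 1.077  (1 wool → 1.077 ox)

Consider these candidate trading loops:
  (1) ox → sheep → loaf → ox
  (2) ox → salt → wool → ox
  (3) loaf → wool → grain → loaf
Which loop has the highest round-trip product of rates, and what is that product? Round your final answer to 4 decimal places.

(1) 2.049 × 0.4673 × 1.153 = 1.10399
(2) 0.8937 × 1.012 × 1.077 = 0.97407
(3) 0.988 × 0.6364 × 1.428 = 0.89787
Highest is cycle (1) at 1.1040 (>1, arbitrage).

1.1040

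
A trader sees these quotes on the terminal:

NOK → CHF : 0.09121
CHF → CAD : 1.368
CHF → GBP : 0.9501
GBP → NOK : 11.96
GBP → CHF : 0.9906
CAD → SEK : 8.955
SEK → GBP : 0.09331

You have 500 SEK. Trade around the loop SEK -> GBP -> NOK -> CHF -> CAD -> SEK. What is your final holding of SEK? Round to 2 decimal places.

500 SEK × 0.09331 = 46.655 GBP
46.655 GBP × 11.96 = 557.9938 NOK
557.9938 NOK × 0.09121 = 50.894614498 CHF
50.894614498 CHF × 1.368 = 69.623832633264 CAD
69.623832633264 CAD × 8.955 = 623.48142123087912 SEK

623.48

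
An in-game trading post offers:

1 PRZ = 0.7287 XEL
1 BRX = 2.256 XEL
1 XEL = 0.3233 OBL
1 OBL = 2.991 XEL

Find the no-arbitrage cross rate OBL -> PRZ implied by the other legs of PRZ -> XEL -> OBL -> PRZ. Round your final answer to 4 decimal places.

Known legs of the cycle: 0.7287 × 0.3233 = 0.23558871
For no arbitrage the full-cycle product must be 1, so the missing rate is 1 / 0.23558871 ≈ 4.244686.

4.2447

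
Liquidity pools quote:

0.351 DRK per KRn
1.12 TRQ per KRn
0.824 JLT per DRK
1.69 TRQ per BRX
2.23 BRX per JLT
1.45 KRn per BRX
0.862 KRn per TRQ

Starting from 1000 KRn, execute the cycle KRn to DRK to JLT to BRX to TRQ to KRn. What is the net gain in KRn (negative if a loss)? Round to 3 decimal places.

1000 KRn × 0.351 = 351 DRK
351 DRK × 0.824 = 289.224 JLT
289.224 JLT × 2.23 = 644.96952 BRX
644.96952 BRX × 1.69 = 1089.9984888 TRQ
1089.9984888 TRQ × 0.862 = 939.5786973456 KRn
Net change: 939.5786973456 − 1000 = -60.4213026544 KRn

-60.421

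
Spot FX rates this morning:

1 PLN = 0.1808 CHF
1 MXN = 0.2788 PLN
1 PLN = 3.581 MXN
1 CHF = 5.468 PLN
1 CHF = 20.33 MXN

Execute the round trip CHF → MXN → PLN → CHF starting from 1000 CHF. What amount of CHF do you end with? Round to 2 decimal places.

1000 CHF × 20.33 = 20330 MXN
20330 MXN × 0.2788 = 5668.004 PLN
5668.004 PLN × 0.1808 = 1024.7751232 CHF

1024.78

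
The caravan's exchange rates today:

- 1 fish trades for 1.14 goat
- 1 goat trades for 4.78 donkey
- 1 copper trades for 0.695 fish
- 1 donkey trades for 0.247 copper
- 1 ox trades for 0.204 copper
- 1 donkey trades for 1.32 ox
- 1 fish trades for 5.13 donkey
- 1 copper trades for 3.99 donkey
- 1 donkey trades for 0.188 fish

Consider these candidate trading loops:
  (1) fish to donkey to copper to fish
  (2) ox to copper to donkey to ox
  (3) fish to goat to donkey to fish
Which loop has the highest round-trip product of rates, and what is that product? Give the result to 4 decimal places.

1.0744

(1) 5.13 × 0.247 × 0.695 = 0.88064
(2) 0.204 × 3.99 × 1.32 = 1.07443
(3) 1.14 × 4.78 × 0.188 = 1.02445
Highest is cycle (2) at 1.0744 (>1, arbitrage).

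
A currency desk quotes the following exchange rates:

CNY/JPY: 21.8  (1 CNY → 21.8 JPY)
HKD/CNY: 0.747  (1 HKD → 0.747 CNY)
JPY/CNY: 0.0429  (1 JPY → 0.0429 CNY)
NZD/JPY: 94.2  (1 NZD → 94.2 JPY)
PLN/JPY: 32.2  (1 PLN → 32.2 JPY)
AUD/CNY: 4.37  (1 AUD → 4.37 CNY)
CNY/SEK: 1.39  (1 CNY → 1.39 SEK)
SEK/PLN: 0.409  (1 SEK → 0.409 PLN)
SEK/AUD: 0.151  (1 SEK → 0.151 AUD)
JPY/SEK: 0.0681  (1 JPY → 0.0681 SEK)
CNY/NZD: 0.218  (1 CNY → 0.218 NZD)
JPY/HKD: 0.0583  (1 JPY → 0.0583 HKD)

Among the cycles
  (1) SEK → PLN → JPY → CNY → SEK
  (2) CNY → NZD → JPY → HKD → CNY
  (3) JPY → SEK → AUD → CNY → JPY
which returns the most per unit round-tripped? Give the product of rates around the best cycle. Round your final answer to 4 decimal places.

0.9796

(1) 0.409 × 32.2 × 0.0429 × 1.39 = 0.78533
(2) 0.218 × 94.2 × 0.0583 × 0.747 = 0.89433
(3) 0.0681 × 0.151 × 4.37 × 21.8 = 0.97963
Highest is cycle (3) at 0.9796 (≤1, no arbitrage).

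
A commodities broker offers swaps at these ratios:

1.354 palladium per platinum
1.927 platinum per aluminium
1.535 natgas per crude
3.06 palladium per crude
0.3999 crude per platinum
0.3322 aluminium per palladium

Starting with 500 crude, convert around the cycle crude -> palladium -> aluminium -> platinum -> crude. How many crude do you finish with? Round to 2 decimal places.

500 crude × 3.06 = 1530 palladium
1530 palladium × 0.3322 = 508.266 aluminium
508.266 aluminium × 1.927 = 979.428582 platinum
979.428582 platinum × 0.3999 = 391.6734899418 crude

391.67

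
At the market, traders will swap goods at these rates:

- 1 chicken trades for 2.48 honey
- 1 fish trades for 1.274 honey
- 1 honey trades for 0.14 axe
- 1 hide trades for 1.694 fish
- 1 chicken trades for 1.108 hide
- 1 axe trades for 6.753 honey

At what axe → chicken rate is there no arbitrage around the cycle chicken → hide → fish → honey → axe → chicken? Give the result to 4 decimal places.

2.9871

Known legs of the cycle: 1.108 × 1.694 × 1.274 × 0.14 = 0.33477315872
For no arbitrage the full-cycle product must be 1, so the missing rate is 1 / 0.33477315872 ≈ 2.987097.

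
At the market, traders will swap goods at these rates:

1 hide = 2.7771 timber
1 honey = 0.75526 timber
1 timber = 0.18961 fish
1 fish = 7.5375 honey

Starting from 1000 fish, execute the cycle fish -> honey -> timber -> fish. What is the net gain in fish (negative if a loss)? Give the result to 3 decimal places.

79.407

1000 fish × 7.5375 = 7537.5 honey
7537.5 honey × 0.75526 = 5692.77225 timber
5692.77225 timber × 0.18961 = 1079.4065463225 fish
Net change: 1079.4065463225 − 1000 = 79.4065463225 fish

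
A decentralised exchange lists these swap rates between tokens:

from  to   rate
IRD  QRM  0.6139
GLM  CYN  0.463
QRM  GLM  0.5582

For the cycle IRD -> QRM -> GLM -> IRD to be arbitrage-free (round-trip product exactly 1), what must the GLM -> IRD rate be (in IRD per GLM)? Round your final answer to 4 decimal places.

Known legs of the cycle: 0.6139 × 0.5582 = 0.34267898
For no arbitrage the full-cycle product must be 1, so the missing rate is 1 / 0.34267898 ≈ 2.918183.

2.9182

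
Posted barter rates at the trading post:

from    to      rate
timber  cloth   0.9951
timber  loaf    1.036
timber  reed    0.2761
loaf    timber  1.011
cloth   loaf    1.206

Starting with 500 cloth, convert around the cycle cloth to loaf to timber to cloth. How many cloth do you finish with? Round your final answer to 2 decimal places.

500 cloth × 1.206 = 603 loaf
603 loaf × 1.011 = 609.633 timber
609.633 timber × 0.9951 = 606.6457983 cloth

606.65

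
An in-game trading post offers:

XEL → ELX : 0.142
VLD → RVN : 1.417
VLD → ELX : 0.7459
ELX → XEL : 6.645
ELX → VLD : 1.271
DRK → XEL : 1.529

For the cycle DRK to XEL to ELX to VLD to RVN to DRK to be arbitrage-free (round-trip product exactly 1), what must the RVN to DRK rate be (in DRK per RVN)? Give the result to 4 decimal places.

2.5573

Known legs of the cycle: 1.529 × 0.142 × 1.271 × 1.417 = 0.391031037826
For no arbitrage the full-cycle product must be 1, so the missing rate is 1 / 0.391031037826 ≈ 2.557342.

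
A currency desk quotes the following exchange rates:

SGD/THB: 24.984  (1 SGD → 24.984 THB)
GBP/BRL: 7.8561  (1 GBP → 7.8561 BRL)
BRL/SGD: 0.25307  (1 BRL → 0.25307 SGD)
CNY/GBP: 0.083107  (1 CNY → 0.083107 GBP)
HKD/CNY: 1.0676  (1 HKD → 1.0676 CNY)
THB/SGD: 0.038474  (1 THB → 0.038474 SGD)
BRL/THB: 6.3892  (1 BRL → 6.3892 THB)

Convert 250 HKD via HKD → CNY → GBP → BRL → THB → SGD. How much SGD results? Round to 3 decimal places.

42.836

250 HKD × 1.0676 = 266.9 CNY
266.9 CNY × 0.083107 = 22.1812583 GBP
22.1812583 GBP × 7.8561 = 174.25818333063 BRL
174.25818333063 BRL × 6.3892 = 1113.370384936061196 THB
1113.370384936061196 THB × 0.038474 = 42.835812190030018454904 SGD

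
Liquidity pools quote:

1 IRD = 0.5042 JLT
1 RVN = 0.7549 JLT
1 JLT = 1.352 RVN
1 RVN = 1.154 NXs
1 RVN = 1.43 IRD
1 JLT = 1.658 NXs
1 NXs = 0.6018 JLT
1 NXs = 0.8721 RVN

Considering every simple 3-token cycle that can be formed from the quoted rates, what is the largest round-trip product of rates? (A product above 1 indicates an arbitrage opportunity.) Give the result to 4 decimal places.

1.0915

NXs→RVN→JLT→NXs: 0.8721 × 0.7549 × 1.658 = 1.09154
IRD→JLT→RVN→IRD: 0.5042 × 1.352 × 1.43 = 0.97480
NXs→JLT→RVN→NXs: 0.6018 × 1.352 × 1.154 = 0.93893
Maximum is NXs→RVN→JLT→NXs at 1.0915; arbitrage exists.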